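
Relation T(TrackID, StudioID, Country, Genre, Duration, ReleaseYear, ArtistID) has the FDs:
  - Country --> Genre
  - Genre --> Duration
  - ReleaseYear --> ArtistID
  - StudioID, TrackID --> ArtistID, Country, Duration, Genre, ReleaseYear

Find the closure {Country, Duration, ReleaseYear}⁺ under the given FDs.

{ArtistID, Country, Duration, Genre, ReleaseYear}

Start with {Country, Duration, ReleaseYear}.
Country --> Genre applies; add {Genre} → now {Country, Duration, Genre, ReleaseYear}.
ReleaseYear --> ArtistID applies; add {ArtistID} → now {ArtistID, Country, Duration, Genre, ReleaseYear}.
No further FD applies.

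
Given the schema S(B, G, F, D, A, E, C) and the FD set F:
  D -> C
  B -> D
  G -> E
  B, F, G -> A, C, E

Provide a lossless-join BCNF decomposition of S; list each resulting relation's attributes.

Candidate key of the original relation: {B, F, G}.
{A, B, C, D, E, F, G}: {D} determines {C, D} here but is not a superkey — split on D -> C, giving {C, D} and {A, B, D, E, F, G}.
{C, D}: every determinant is a superkey — BCNF.
{A, B, D, E, F, G}: {B} determines {B, D} here but is not a superkey — split on B -> D, giving {B, D} and {A, B, E, F, G}.
{B, D}: every determinant is a superkey — BCNF.
{A, B, E, F, G}: {G} determines {E, G} here but is not a superkey — split on G -> E, giving {E, G} and {A, B, F, G}.
{E, G}: every determinant is a superkey — BCNF.
{A, B, F, G}: every determinant is a superkey — BCNF.

{A, B, F, G}; {B, D}; {C, D}; {E, G}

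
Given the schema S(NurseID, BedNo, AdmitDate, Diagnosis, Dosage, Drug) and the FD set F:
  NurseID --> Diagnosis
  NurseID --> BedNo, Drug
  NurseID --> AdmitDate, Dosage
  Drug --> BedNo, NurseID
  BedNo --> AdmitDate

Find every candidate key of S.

{Drug}⁺ = {AdmitDate, BedNo, Diagnosis, Dosage, Drug, NurseID} — all of the relation — so {Drug} is a candidate key.
{NurseID}⁺ = {AdmitDate, BedNo, Diagnosis, Dosage, Drug, NurseID} — all of the relation — so {NurseID} is a candidate key.
These are minimal and exhaustive — every other superkey contains one of them.

{Drug}, {NurseID}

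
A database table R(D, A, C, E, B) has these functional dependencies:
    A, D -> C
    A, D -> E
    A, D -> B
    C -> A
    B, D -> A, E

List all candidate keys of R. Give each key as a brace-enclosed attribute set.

Attributes never on any right-hand side: {D} — every candidate key must contain it.
Closure of {A, D} is {A, B, C, D, E}, the whole schema; {A, D} is a candidate key.
Closure of {B, D} is {A, B, C, D, E}, the whole schema; {B, D} is a candidate key.
Closure of {C, D} is {A, B, C, D, E}, the whole schema; {C, D} is a candidate key.
These are minimal and exhaustive — every other superkey contains one of them.

{A, D}, {B, D}, {C, D}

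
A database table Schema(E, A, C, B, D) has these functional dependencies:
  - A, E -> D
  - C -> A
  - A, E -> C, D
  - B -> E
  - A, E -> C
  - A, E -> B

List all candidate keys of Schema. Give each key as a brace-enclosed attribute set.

{A, B}⁺ = {A, B, C, D, E}, which is every attribute, so {A, B} is a candidate key.
{A, E}⁺ = {A, B, C, D, E}, which is every attribute, so {A, E} is a candidate key.
{B, C}⁺ = {A, B, C, D, E}, which is every attribute, so {B, C} is a candidate key.
{C, E}⁺ = {A, B, C, D, E}, which is every attribute, so {C, E} is a candidate key.
Any other superkey properly contains one of these, so there are no further candidate keys.

{A, B}, {A, E}, {B, C}, {C, E}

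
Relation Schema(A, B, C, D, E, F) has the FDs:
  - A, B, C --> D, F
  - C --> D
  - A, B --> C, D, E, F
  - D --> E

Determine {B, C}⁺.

Start with {B, C}.
C --> D applies; add {D} → now {B, C, D}.
D --> E applies; add {E} → now {B, C, D, E}.
No further FD applies.

{B, C, D, E}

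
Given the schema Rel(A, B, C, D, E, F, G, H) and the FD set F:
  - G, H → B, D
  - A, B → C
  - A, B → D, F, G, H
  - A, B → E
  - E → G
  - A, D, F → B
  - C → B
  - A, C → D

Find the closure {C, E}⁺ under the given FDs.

Start with {C, E}.
E → G applies; add {G} → now {C, E, G}.
C → B applies; add {B} → now {B, C, E, G}.
No further FD applies.

{B, C, E, G}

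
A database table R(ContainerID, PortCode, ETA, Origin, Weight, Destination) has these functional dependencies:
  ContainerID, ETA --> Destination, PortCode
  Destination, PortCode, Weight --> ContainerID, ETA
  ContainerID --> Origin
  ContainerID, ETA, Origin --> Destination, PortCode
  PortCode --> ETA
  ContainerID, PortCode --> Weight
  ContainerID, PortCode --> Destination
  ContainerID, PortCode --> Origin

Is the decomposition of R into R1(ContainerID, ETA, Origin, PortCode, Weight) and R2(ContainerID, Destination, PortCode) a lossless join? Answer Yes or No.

Yes

Common attributes: {ContainerID, PortCode}; their closure is {ContainerID, Destination, ETA, Origin, PortCode, Weight}.
This includes all of R1, so the common attributes are a superkey of R1 — the join is lossless.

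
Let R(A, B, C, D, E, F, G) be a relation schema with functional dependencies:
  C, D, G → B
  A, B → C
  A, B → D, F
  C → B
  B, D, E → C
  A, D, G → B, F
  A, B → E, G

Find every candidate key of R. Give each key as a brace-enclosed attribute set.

No FD produces {A}, so it must be in every candidate key.
Closure of {A, B} is {A, B, C, D, E, F, G}, the whole schema; {A, B} is a candidate key.
Closure of {A, C} is {A, B, C, D, E, F, G}, the whole schema; {A, C} is a candidate key.
Closure of {A, D, G} is {A, B, C, D, E, F, G}, the whole schema; {A, D, G} is a candidate key.
These are minimal and exhaustive — every other superkey contains one of them.

{A, B}, {A, C}, {A, D, G}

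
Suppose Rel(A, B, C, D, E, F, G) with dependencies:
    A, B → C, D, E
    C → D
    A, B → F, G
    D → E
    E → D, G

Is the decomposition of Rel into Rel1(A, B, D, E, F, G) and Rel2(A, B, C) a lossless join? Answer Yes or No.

The shared attributes are {A, B} and {A, B}⁺ = {A, B, C, D, E, F, G}.
This includes all of Rel1, so the common attributes are a superkey of Rel1 — the join is lossless.

Yes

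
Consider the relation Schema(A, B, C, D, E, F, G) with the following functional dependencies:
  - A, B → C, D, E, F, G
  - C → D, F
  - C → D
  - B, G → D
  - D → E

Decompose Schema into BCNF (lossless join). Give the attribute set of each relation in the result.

Candidate key of the original relation: {A, B}.
In {A, B, C, D, E, F, G}, {C} is not a superkey ({C}⁺ restricted to this set is {C, D, E, F}), so split on C → D, E, F into {C, D, E, F} and {A, B, C, G}.
In {C, D, E, F}, {D} is not a superkey ({D}⁺ restricted to this set is {D, E}), so split on D → E into {D, E} and {C, D, F}.
{D, E}: every determinant is a superkey — BCNF.
{C, D, F}: every determinant is a superkey — BCNF.
{A, B, C, G}: every determinant is a superkey — BCNF.

{A, B, C, G}; {C, D, F}; {D, E}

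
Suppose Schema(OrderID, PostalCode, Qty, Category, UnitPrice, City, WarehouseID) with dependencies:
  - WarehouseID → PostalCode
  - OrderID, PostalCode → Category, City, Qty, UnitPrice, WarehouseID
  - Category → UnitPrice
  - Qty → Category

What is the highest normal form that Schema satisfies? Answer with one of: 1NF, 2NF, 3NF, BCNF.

Candidate keys: {OrderID, PostalCode}, {OrderID, WarehouseID}. Prime attributes: {OrderID, PostalCode, WarehouseID}.
WarehouseID → PostalCode breaks BCNF: {WarehouseID}⁺ = {PostalCode, WarehouseID}, so {WarehouseID} is not a superkey.
Category → UnitPrice determines the non-prime attribute {UnitPrice} from a non-superkey — 3NF is violated.
Checking every proper subset of each key, none determines a non-prime attribute — 2NF is satisfied.

2NF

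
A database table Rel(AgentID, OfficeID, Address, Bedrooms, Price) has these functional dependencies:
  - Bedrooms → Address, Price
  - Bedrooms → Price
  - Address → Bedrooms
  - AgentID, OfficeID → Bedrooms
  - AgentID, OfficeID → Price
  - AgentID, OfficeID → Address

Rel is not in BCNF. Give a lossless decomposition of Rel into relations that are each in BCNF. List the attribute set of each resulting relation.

{Address, Bedrooms, Price}; {AgentID, Bedrooms, OfficeID}

Candidate key of the original relation: {AgentID, OfficeID}.
In {Address, AgentID, Bedrooms, OfficeID, Price}, {Bedrooms} is not a superkey ({Bedrooms}⁺ restricted to this set is {Address, Bedrooms, Price}), so split on Bedrooms → Address, Price into {Address, Bedrooms, Price} and {AgentID, Bedrooms, OfficeID}.
{Address, Bedrooms, Price}: every determinant is a superkey — BCNF.
{AgentID, Bedrooms, OfficeID}: every determinant is a superkey — BCNF.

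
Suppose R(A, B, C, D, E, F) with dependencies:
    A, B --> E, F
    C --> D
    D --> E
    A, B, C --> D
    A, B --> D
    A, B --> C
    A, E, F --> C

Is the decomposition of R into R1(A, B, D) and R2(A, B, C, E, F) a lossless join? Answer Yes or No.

Common attributes: {A, B}; their closure is {A, B, C, D, E, F}.
R1 is contained in that closure, so R1 ∩ R2 --> R1 holds and the join is lossless.

Yes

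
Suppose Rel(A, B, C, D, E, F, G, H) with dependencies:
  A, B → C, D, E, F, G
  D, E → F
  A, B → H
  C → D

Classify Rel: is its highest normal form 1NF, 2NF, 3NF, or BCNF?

2NF

Candidate key: {A, B}. Prime attributes: {A, B}.
D, E → F: {D, E}⁺ = {D, E, F}, which is not all of the attributes, so the left side is not a superkey — BCNF is violated.
D, E → F has non-prime {F} on the right and a non-superkey on the left, so 3NF fails.
No non-prime attribute depends on a proper subset of any candidate key, so 2NF holds.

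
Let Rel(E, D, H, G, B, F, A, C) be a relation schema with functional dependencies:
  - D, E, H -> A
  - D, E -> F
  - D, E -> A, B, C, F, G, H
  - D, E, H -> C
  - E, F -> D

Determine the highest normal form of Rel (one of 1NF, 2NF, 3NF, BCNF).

BCNF

Candidate keys: {D, E}, {E, F}. Prime attributes: {D, E, F}.
Each dependency's left side is a superkey — BCNF holds.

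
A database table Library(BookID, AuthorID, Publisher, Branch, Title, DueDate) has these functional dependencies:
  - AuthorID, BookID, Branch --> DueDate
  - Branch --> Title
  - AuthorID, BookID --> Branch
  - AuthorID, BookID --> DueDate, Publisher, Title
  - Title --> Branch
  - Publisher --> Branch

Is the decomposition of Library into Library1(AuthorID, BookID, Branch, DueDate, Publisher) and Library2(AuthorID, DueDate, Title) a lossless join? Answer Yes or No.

No

The shared attributes are {AuthorID, DueDate} and {AuthorID, DueDate}⁺ = {AuthorID, DueDate}.
Neither Library1 nor Library2 is contained in that closure, so the decomposition is lossy.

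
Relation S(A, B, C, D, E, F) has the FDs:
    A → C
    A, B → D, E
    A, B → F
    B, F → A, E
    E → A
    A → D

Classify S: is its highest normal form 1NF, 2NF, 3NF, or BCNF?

1NF

Candidate keys: {A, B}, {B, E}, {B, F}. Prime attributes: {A, B, E, F}.
A → C: {A}⁺ = {A, C, D}, which is not all of the attributes, so the left side is not a superkey — BCNF is violated.
A → C has non-prime {C} on the right and a non-superkey on the left, so 3NF fails.
The proper key subset {A} of {A, B} determines non-prime {C, D}, so the relation is not even in 2NF.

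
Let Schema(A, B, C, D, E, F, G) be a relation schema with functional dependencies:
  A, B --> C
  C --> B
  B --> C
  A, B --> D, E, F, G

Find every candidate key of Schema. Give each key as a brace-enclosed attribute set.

{A, B}, {A, C}

Attributes never on any right-hand side: {A} — every candidate key must contain it.
{A, B}⁺ = {A, B, C, D, E, F, G} — all of the relation — so {A, B} is a candidate key.
{A, C}⁺ = {A, B, C, D, E, F, G} — all of the relation — so {A, C} is a candidate key.
Any other superkey properly contains one of these, so there are no further candidate keys.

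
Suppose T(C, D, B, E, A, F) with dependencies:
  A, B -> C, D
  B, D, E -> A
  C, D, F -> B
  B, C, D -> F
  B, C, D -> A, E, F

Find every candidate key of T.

{A, B} is a candidate key since {A, B}⁺ = {A, B, C, D, E, F} covers every attribute.
{B, C, D} is a candidate key since {B, C, D}⁺ = {A, B, C, D, E, F} covers every attribute.
{B, D, E} is a candidate key since {B, D, E}⁺ = {A, B, C, D, E, F} covers every attribute.
{C, D, F} is a candidate key since {C, D, F}⁺ = {A, B, C, D, E, F} covers every attribute.
No proper subset of any of these is a key, and no other minimal superkey exists.

{A, B}, {B, C, D}, {B, D, E}, {C, D, F}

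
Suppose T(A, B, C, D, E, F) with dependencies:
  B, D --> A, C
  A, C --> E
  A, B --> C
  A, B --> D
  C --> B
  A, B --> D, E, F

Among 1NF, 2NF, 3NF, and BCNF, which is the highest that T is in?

3NF

Candidate keys: {A, B}, {A, C}, {B, D}, {C, D}. Prime attributes: {A, B, C, D}.
C --> B: {C}⁺ = {B, C}, which is not all of the attributes, so the left side is not a superkey — BCNF is violated.
Since {B} ⊆ prime attributes and every other non-superkey FD also has a prime right side, the schema is in 3NF.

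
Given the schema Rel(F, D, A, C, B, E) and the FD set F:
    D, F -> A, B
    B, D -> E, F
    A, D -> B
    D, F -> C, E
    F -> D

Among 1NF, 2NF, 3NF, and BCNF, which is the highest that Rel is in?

BCNF

Candidate keys: {A, D}, {B, D}, {F}. Prime attributes: {A, B, D, F}.
Each dependency's left side is a superkey — BCNF holds.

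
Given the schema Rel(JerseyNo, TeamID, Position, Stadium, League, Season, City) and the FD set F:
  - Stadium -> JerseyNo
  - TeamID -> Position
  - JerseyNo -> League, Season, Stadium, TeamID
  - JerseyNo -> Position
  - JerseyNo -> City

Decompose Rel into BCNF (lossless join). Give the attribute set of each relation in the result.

{City, JerseyNo, League, Season, Stadium, TeamID}; {Position, TeamID}

Candidate keys of the original relation: {JerseyNo}, {Stadium}.
{City, JerseyNo, League, Position, Season, Stadium, TeamID}: {TeamID} determines {Position, TeamID} here but is not a superkey — split on TeamID -> Position, giving {Position, TeamID} and {City, JerseyNo, League, Season, Stadium, TeamID}.
{Position, TeamID}: every determinant is a superkey — BCNF.
{City, JerseyNo, League, Season, Stadium, TeamID}: every determinant is a superkey — BCNF.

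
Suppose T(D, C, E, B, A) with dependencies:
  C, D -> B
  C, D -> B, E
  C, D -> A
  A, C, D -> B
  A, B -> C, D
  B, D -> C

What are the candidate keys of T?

{A, B}, {B, D}, {C, D}

{A, B}⁺ = {A, B, C, D, E}, which is every attribute, so {A, B} is a candidate key.
{B, D}⁺ = {A, B, C, D, E}, which is every attribute, so {B, D} is a candidate key.
{C, D}⁺ = {A, B, C, D, E}, which is every attribute, so {C, D} is a candidate key.
No proper subset of any of these is a key, and no other minimal superkey exists.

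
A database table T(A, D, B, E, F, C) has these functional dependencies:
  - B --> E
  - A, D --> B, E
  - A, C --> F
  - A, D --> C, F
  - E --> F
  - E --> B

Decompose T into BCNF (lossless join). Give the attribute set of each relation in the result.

{A, B, C, D}; {B, E, F}

Candidate key of the original relation: {A, D}.
Within {A, B, C, D, E, F}: {B}⁺ ∩ {A, B, C, D, E, F} = {B, E, F}, not the whole set, so B --> E, F violates BCNF; decompose into {B, E, F} and {A, B, C, D}.
{B, E, F} is in BCNF.
{A, B, C, D} is in BCNF.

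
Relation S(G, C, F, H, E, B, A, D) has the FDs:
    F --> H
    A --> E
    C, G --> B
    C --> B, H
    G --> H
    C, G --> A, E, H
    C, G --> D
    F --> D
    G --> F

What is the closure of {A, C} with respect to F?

{A, B, C, E, H}

Start with {A, C}.
A --> E applies; add {E} → now {A, C, E}.
C --> B, H applies; add {B, H} → now {A, B, C, E, H}.
No further FD applies.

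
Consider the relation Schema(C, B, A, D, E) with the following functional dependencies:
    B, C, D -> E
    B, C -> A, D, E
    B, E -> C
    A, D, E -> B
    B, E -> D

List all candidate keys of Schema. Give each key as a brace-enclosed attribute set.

{A, D, E}, {B, C}, {B, E}

{B, C} is a candidate key since {B, C}⁺ = {A, B, C, D, E} covers every attribute.
{B, E} is a candidate key since {B, E}⁺ = {A, B, C, D, E} covers every attribute.
{A, D, E} is a candidate key since {A, D, E}⁺ = {A, B, C, D, E} covers every attribute.
No proper subset of any of these is a key, and no other minimal superkey exists.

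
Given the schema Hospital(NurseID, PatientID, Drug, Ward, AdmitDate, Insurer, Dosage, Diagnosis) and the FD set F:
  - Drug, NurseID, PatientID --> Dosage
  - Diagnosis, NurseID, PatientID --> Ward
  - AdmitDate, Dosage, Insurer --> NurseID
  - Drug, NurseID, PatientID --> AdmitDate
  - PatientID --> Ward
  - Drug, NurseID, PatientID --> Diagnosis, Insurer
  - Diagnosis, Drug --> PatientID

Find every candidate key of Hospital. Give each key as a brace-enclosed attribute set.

{AdmitDate, Diagnosis, Dosage, Drug, Insurer}, {AdmitDate, Dosage, Drug, Insurer, PatientID}, {Diagnosis, Drug, NurseID}, {Drug, NurseID, PatientID}

No FD produces {Drug}, so it must be in every candidate key.
{Diagnosis, Drug, NurseID}⁺ = {AdmitDate, Diagnosis, Dosage, Drug, Insurer, NurseID, PatientID, Ward} — all of the relation — so {Diagnosis, Drug, NurseID} is a candidate key.
{Drug, NurseID, PatientID}⁺ = {AdmitDate, Diagnosis, Dosage, Drug, Insurer, NurseID, PatientID, Ward} — all of the relation — so {Drug, NurseID, PatientID} is a candidate key.
{AdmitDate, Diagnosis, Dosage, Drug, Insurer}⁺ = {AdmitDate, Diagnosis, Dosage, Drug, Insurer, NurseID, PatientID, Ward} — all of the relation — so {AdmitDate, Diagnosis, Dosage, Drug, Insurer} is a candidate key.
{AdmitDate, Dosage, Drug, Insurer, PatientID}⁺ = {AdmitDate, Diagnosis, Dosage, Drug, Insurer, NurseID, PatientID, Ward} — all of the relation — so {AdmitDate, Dosage, Drug, Insurer, PatientID} is a candidate key.
These are minimal and exhaustive — every other superkey contains one of them.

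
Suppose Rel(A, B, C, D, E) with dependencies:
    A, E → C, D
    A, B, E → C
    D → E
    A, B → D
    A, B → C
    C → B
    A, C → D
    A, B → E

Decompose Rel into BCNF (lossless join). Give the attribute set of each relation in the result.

Candidate keys of the original relation: {A, B}, {A, C}, {A, D}, {A, E}.
In {A, B, C, D, E}, {D} is not a superkey ({D}⁺ restricted to this set is {D, E}), so split on D → E into {D, E} and {A, B, C, D}.
{D, E} has no BCNF violation.
In {A, B, C, D}, {C} is not a superkey ({C}⁺ restricted to this set is {B, C}), so split on C → B into {B, C} and {A, C, D}.
{B, C} has no BCNF violation.
{A, C, D} has no BCNF violation.

{A, C, D}; {B, C}; {D, E}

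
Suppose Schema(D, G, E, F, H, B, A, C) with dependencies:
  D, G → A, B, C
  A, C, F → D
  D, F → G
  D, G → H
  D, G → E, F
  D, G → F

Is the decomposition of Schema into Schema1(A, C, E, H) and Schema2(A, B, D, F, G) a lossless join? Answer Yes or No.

Schema1 ∩ Schema2 = {A}; its closure under F is {A}.
Schema1 ⊄ {A} and Schema2 ⊄ {A}, so the split is lossy.

No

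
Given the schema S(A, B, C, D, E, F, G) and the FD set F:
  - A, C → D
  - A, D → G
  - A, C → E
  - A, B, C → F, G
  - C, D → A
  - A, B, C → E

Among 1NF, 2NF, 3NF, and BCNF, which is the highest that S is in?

1NF

Candidate keys: {A, B, C}, {B, C, D}. Prime attributes: {A, B, C, D}.
A, C → D breaks BCNF: {A, C}⁺ = {A, C, D, E, G}, so {A, C} is not a superkey.
Because {G} is non-prime and the left side of A, D → G is not a superkey, the relation is not in 3NF.
The proper key subset {A, C} of {A, B, C} determines non-prime {E, G}, so the relation is not even in 2NF.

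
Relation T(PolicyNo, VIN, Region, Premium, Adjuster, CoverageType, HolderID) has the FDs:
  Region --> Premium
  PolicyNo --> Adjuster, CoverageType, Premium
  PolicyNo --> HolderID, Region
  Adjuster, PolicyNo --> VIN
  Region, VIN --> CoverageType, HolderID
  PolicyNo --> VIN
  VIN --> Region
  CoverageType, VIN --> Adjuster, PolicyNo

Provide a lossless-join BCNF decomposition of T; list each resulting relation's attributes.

{Adjuster, CoverageType, HolderID, PolicyNo, Region, VIN}; {Premium, Region}

Candidate keys of the original relation: {PolicyNo}, {VIN}.
{Adjuster, CoverageType, HolderID, PolicyNo, Premium, Region, VIN}: {Region} determines {Premium, Region} here but is not a superkey — split on Region --> Premium, giving {Premium, Region} and {Adjuster, CoverageType, HolderID, PolicyNo, Region, VIN}.
{Premium, Region}: every determinant is a superkey — BCNF.
{Adjuster, CoverageType, HolderID, PolicyNo, Region, VIN}: every determinant is a superkey — BCNF.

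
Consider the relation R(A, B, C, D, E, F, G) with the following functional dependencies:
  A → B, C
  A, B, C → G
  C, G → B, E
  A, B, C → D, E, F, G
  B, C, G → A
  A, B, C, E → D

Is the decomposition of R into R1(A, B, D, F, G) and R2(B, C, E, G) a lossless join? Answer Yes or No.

The shared attributes are {B, G} and {B, G}⁺ = {B, G}.
Neither R1 nor R2 is contained in that closure, so the decomposition is lossy.

No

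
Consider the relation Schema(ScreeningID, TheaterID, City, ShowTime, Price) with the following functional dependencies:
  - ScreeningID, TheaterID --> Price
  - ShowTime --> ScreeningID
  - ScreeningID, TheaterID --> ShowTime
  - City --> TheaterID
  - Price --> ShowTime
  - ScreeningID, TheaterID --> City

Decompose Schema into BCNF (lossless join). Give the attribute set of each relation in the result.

{City, Price}; {City, TheaterID}; {Price, ShowTime}; {ScreeningID, ShowTime}

Candidate keys of the original relation: {City, Price}, {City, ScreeningID}, {City, ShowTime}, {Price, TheaterID}, {ScreeningID, TheaterID}, {ShowTime, TheaterID}.
In {City, Price, ScreeningID, ShowTime, TheaterID}, {ShowTime} is not a superkey ({ShowTime}⁺ restricted to this set is {ScreeningID, ShowTime}), so split on ShowTime --> ScreeningID into {ScreeningID, ShowTime} and {City, Price, ShowTime, TheaterID}.
{ScreeningID, ShowTime} is in BCNF.
In {City, Price, ShowTime, TheaterID}, {City} is not a superkey ({City}⁺ restricted to this set is {City, TheaterID}), so split on City --> TheaterID into {City, TheaterID} and {City, Price, ShowTime}.
{City, TheaterID} is in BCNF.
In {City, Price, ShowTime}, {Price} is not a superkey ({Price}⁺ restricted to this set is {Price, ShowTime}), so split on Price --> ShowTime into {Price, ShowTime} and {City, Price}.
{Price, ShowTime} is in BCNF.
{City, Price} is in BCNF.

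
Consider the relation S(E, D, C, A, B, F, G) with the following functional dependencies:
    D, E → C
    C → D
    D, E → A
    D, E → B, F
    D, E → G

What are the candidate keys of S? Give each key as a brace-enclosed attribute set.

{C, E}, {D, E}

Attributes never on any right-hand side: {E} — every candidate key must contain it.
{C, E}⁺ = {A, B, C, D, E, F, G} — all of the relation — so {C, E} is a candidate key.
{D, E}⁺ = {A, B, C, D, E, F, G} — all of the relation — so {D, E} is a candidate key.
Any other superkey properly contains one of these, so there are no further candidate keys.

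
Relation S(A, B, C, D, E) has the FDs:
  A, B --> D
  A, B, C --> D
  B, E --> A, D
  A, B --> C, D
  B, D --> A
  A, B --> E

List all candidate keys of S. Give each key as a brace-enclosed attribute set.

{B} never appears on the right of any FD, so every key must include it.
{A, B}⁺ = {A, B, C, D, E}, which is every attribute, so {A, B} is a candidate key.
{B, D}⁺ = {A, B, C, D, E}, which is every attribute, so {B, D} is a candidate key.
{B, E}⁺ = {A, B, C, D, E}, which is every attribute, so {B, E} is a candidate key.
No proper subset of any of these is a key, and no other minimal superkey exists.

{A, B}, {B, D}, {B, E}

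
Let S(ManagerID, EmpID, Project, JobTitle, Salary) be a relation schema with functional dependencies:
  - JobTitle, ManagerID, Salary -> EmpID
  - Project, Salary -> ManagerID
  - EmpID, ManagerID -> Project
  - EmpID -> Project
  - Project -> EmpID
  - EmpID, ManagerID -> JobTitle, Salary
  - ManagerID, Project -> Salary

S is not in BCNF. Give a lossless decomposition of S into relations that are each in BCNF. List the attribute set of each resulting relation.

{EmpID, JobTitle, ManagerID, Salary}; {EmpID, Project}

Candidate keys of the original relation: {EmpID, ManagerID}, {EmpID, Salary}, {JobTitle, ManagerID, Salary}, {ManagerID, Project}, {Project, Salary}.
{EmpID, JobTitle, ManagerID, Project, Salary}: {EmpID} determines {EmpID, Project} here but is not a superkey — split on EmpID -> Project, giving {EmpID, Project} and {EmpID, JobTitle, ManagerID, Salary}.
{EmpID, Project} is in BCNF.
{EmpID, JobTitle, ManagerID, Salary} is in BCNF.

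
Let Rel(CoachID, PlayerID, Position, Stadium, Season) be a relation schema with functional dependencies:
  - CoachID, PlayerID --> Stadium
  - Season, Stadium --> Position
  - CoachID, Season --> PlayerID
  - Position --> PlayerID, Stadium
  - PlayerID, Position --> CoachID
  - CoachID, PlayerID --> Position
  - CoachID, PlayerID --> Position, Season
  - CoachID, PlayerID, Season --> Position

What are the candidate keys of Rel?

{Position}⁺ = {CoachID, PlayerID, Position, Season, Stadium}, which is every attribute, so {Position} is a candidate key.
{CoachID, PlayerID}⁺ = {CoachID, PlayerID, Position, Season, Stadium}, which is every attribute, so {CoachID, PlayerID} is a candidate key.
{CoachID, Season}⁺ = {CoachID, PlayerID, Position, Season, Stadium}, which is every attribute, so {CoachID, Season} is a candidate key.
{Season, Stadium}⁺ = {CoachID, PlayerID, Position, Season, Stadium}, which is every attribute, so {Season, Stadium} is a candidate key.
No proper subset of any of these is a key, and no other minimal superkey exists.

{CoachID, PlayerID}, {CoachID, Season}, {Position}, {Season, Stadium}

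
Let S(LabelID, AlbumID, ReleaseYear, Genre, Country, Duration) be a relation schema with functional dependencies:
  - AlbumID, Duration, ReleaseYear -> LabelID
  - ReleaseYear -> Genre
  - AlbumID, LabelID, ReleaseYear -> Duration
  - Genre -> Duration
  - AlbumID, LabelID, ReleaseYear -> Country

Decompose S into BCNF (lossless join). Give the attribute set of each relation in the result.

{AlbumID, Country, LabelID, ReleaseYear}; {Duration, Genre}; {Genre, ReleaseYear}

Candidate key of the original relation: {AlbumID, ReleaseYear}.
Within {AlbumID, Country, Duration, Genre, LabelID, ReleaseYear}: {ReleaseYear}⁺ ∩ {AlbumID, Country, Duration, Genre, LabelID, ReleaseYear} = {Duration, Genre, ReleaseYear}, not the whole set, so ReleaseYear -> Duration, Genre violates BCNF; decompose into {Duration, Genre, ReleaseYear} and {AlbumID, Country, LabelID, ReleaseYear}.
Within {Duration, Genre, ReleaseYear}: {Genre}⁺ ∩ {Duration, Genre, ReleaseYear} = {Duration, Genre}, not the whole set, so Genre -> Duration violates BCNF; decompose into {Duration, Genre} and {Genre, ReleaseYear}.
{Duration, Genre}: every determinant is a superkey — BCNF.
{Genre, ReleaseYear}: every determinant is a superkey — BCNF.
{AlbumID, Country, LabelID, ReleaseYear}: every determinant is a superkey — BCNF.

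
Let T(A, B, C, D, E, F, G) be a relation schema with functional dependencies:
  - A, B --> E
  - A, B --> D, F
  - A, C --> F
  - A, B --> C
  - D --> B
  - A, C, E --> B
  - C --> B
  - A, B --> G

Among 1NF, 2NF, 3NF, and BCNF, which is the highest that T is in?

3NF

Candidate keys: {A, B}, {A, C}, {A, D}. Prime attributes: {A, B, C, D}.
D --> B: {D}⁺ = {B, D}, which is not all of the attributes, so the left side is not a superkey — BCNF is violated.
Its right-hand attributes {B} are all prime, as are those of every other non-superkey FD — the relation is in 3NF.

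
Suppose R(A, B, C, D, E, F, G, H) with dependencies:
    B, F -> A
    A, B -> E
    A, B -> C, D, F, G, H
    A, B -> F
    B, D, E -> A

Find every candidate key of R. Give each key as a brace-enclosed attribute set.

{A, B}, {B, D, E}, {B, F}

Attributes never on any right-hand side: {B} — every candidate key must contain it.
{A, B}⁺ = {A, B, C, D, E, F, G, H} — all of the relation — so {A, B} is a candidate key.
{B, F}⁺ = {A, B, C, D, E, F, G, H} — all of the relation — so {B, F} is a candidate key.
{B, D, E}⁺ = {A, B, C, D, E, F, G, H} — all of the relation — so {B, D, E} is a candidate key.
Any other superkey properly contains one of these, so there are no further candidate keys.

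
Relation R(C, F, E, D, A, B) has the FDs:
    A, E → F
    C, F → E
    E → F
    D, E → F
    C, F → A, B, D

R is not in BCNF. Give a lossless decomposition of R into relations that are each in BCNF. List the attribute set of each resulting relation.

{A, B, C, D, E}; {E, F}

Candidate keys of the original relation: {C, E}, {C, F}.
{A, B, C, D, E, F}: {A, E} determines {A, E, F} here but is not a superkey — split on A, E → F, giving {A, E, F} and {A, B, C, D, E}.
{A, E, F}: {E} determines {E, F} here but is not a superkey — split on E → F, giving {E, F} and {A, E}.
{E, F}: every determinant is a superkey — BCNF.
{A, E}: every determinant is a superkey — BCNF.
{A, B, C, D, E}: every determinant is a superkey — BCNF.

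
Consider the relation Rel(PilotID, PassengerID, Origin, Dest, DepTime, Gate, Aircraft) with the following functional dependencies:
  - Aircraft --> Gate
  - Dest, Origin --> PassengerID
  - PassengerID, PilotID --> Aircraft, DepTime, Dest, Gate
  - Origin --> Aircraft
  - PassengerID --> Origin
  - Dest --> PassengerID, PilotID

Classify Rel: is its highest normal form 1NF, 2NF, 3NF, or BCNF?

Candidate keys: {Dest}, {PassengerID, PilotID}. Prime attributes: {Dest, PassengerID, PilotID}.
Aircraft --> Gate: {Aircraft}⁺ = {Aircraft, Gate}, which is not all of the attributes, so the left side is not a superkey — BCNF is violated.
Because {Gate} is non-prime and the left side of Aircraft --> Gate is not a superkey, the relation is not in 3NF.
{PassengerID} is a proper subset of the key {PassengerID, PilotID}, and {PassengerID}⁺ contains the non-prime attributes {Aircraft, Gate, Origin} — a partial dependency, so 2NF is violated.

1NF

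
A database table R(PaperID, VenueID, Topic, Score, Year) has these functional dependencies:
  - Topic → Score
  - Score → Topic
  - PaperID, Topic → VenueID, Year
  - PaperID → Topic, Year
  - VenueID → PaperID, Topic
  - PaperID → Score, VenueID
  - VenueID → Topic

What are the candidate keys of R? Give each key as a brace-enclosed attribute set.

{PaperID}, {VenueID}

{PaperID} is a candidate key since {PaperID}⁺ = {PaperID, Score, Topic, VenueID, Year} covers every attribute.
{VenueID} is a candidate key since {VenueID}⁺ = {PaperID, Score, Topic, VenueID, Year} covers every attribute.
Any other superkey properly contains one of these, so there are no further candidate keys.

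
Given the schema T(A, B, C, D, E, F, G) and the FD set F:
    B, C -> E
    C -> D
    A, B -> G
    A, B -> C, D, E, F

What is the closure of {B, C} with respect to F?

Start with {B, C}.
B, C -> E applies; add {E} → now {B, C, E}.
C -> D applies; add {D} → now {B, C, D, E}.
No further FD applies.

{B, C, D, E}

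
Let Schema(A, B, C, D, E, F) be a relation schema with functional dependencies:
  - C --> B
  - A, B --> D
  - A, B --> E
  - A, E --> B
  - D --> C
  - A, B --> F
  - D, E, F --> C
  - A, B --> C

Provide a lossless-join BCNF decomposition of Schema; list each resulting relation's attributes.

Candidate keys of the original relation: {A, B}, {A, C}, {A, D}, {A, E}.
{A, B, C, D, E, F}: {C} determines {B, C} here but is not a superkey — split on C --> B, giving {B, C} and {A, C, D, E, F}.
{B, C} is in BCNF.
{A, C, D, E, F}: {D} determines {C, D} here but is not a superkey — split on D --> C, giving {C, D} and {A, D, E, F}.
{C, D} is in BCNF.
{A, D, E, F} is in BCNF.

{A, D, E, F}; {B, C}; {C, D}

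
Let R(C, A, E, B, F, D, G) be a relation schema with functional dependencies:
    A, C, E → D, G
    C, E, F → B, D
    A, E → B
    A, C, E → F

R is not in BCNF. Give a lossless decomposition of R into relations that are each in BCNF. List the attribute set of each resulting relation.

Candidate key of the original relation: {A, C, E}.
{A, B, C, D, E, F, G}: {C, E, F} determines {B, C, D, E, F} here but is not a superkey — split on C, E, F → B, D, giving {B, C, D, E, F} and {A, C, E, F, G}.
{B, C, D, E, F}: every determinant is a superkey — BCNF.
{A, C, E, F, G}: every determinant is a superkey — BCNF.

{A, C, E, F, G}; {B, C, D, E, F}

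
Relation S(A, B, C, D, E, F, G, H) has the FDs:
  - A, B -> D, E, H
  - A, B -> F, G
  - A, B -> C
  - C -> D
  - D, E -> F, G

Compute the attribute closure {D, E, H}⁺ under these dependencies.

Start with {D, E, H}.
D, E -> F, G applies; add {F, G} → now {D, E, F, G, H}.
No further FD applies.

{D, E, F, G, H}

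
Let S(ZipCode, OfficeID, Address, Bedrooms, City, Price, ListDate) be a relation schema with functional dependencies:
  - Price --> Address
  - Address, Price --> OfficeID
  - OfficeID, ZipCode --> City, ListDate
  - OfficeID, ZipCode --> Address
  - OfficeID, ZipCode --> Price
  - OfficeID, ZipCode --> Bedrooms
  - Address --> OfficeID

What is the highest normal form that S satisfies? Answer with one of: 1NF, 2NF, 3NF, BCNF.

3NF

Candidate keys: {Address, ZipCode}, {OfficeID, ZipCode}, {Price, ZipCode}. Prime attributes: {Address, OfficeID, Price, ZipCode}.
For Price --> Address we have {Price}⁺ = {Address, OfficeID, Price}; {Price} is not a superkey, so BCNF fails.
But every attribute on its right side ({Address}) is prime, and the same holds for every other non-superkey FD, so 3NF still holds.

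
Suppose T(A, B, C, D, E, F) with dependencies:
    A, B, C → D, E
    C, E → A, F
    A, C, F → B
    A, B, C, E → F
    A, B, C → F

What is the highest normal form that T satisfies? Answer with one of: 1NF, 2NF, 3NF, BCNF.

BCNF

Candidate keys: {A, B, C}, {A, C, F}, {C, E}. Prime attributes: {A, B, C, E, F}.
The left-hand side of every FD is a superkey, so BCNF is satisfied.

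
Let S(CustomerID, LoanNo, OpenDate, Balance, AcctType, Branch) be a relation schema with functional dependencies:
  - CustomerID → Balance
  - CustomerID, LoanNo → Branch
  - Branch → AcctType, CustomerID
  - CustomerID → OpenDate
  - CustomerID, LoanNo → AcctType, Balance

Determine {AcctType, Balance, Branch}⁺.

{AcctType, Balance, Branch, CustomerID, OpenDate}

Start with {AcctType, Balance, Branch}.
Branch → AcctType, CustomerID applies; add {CustomerID} → now {AcctType, Balance, Branch, CustomerID}.
CustomerID → OpenDate applies; add {OpenDate} → now {AcctType, Balance, Branch, CustomerID, OpenDate}.
No further FD applies.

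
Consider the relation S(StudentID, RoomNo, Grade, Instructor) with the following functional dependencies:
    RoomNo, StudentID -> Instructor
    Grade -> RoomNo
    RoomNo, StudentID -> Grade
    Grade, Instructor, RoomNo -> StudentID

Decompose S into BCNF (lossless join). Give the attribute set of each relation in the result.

{Grade, Instructor, StudentID}; {Grade, RoomNo}

Candidate keys of the original relation: {Grade, Instructor}, {Grade, StudentID}, {RoomNo, StudentID}.
{Grade, Instructor, RoomNo, StudentID}: {Grade} determines {Grade, RoomNo} here but is not a superkey — split on Grade -> RoomNo, giving {Grade, RoomNo} and {Grade, Instructor, StudentID}.
{Grade, RoomNo} is in BCNF.
{Grade, Instructor, StudentID} is in BCNF.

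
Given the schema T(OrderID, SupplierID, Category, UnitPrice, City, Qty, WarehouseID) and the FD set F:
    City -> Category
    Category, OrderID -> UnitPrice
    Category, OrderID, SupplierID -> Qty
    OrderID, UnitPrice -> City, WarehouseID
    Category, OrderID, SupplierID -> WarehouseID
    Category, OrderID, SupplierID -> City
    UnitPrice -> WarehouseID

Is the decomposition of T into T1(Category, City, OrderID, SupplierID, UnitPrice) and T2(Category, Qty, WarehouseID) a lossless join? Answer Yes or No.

T1 ∩ T2 = {Category}; its closure under F is {Category}.
The closure covers neither T1 nor T2 entirely; the join is not lossless.

No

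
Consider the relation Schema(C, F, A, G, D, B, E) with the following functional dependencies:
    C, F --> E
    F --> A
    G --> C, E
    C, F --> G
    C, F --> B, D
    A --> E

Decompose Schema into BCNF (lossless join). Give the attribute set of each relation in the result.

Candidate keys of the original relation: {C, F}, {F, G}.
In {A, B, C, D, E, F, G}, {F} is not a superkey ({F}⁺ restricted to this set is {A, E, F}), so split on F --> A, E into {A, E, F} and {B, C, D, F, G}.
In {A, E, F}, {A} is not a superkey ({A}⁺ restricted to this set is {A, E}), so split on A --> E into {A, E} and {A, F}.
{A, E} has no BCNF violation.
{A, F} has no BCNF violation.
In {B, C, D, F, G}, {G} is not a superkey ({G}⁺ restricted to this set is {C, G}), so split on G --> C into {C, G} and {B, D, F, G}.
{C, G} has no BCNF violation.
{B, D, F, G} has no BCNF violation.

{A, E}; {A, F}; {B, D, F, G}; {C, G}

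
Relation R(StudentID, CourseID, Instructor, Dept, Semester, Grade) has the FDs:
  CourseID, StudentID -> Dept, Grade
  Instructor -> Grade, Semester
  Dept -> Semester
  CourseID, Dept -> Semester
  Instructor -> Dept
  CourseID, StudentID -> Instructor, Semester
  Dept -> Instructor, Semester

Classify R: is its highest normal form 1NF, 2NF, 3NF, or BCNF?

Candidate key: {CourseID, StudentID}. Prime attributes: {CourseID, StudentID}.
Instructor -> Grade, Semester breaks BCNF: {Instructor}⁺ = {Dept, Grade, Instructor, Semester}, so {Instructor} is not a superkey.
Instructor -> Grade, Semester has non-prime {Grade, Semester} on the right and a non-superkey on the left, so 3NF fails.
No non-prime attribute depends on a proper subset of any candidate key, so 2NF holds.

2NF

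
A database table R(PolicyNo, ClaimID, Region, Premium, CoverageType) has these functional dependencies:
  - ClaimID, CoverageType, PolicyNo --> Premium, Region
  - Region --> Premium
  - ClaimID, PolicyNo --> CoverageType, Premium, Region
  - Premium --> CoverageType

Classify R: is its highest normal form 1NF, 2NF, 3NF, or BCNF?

Candidate key: {ClaimID, PolicyNo}. Prime attributes: {ClaimID, PolicyNo}.
Region --> Premium breaks BCNF: {Region}⁺ = {CoverageType, Premium, Region}, so {Region} is not a superkey.
Because {Premium} is non-prime and the left side of Region --> Premium is not a superkey, the relation is not in 3NF.
No proper subset of a key has a non-prime attribute in its closure, so there is no partial dependency; 2NF holds.

2NF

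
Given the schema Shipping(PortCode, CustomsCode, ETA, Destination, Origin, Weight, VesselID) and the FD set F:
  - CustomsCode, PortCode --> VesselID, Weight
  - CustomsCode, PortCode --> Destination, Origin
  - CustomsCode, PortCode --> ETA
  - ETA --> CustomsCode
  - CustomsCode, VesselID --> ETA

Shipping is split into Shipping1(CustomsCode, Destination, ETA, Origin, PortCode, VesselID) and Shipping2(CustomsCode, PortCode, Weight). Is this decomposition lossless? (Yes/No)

Yes

The shared attributes are {CustomsCode, PortCode} and {CustomsCode, PortCode}⁺ = {CustomsCode, Destination, ETA, Origin, PortCode, VesselID, Weight}.
Since Shipping1 ⊆ {CustomsCode, Destination, ETA, Origin, PortCode, VesselID, Weight}, the intersection is a superkey of Shipping1; the decomposition is lossless.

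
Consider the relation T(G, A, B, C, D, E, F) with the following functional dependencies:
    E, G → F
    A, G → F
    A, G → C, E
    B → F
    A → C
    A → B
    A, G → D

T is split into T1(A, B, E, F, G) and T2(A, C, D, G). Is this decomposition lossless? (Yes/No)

Yes

T1 ∩ T2 = {A, G}; its closure under F is {A, B, C, D, E, F, G}.
T1 is contained in that closure, so T1 ∩ T2 → T1 holds and the join is lossless.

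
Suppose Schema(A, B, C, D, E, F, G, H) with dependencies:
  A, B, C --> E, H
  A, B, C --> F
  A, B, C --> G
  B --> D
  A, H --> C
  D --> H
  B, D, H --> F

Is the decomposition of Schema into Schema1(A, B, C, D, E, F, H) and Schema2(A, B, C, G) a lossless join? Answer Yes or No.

Common attributes: {A, B, C}; their closure is {A, B, C, D, E, F, G, H}.
Since Schema1 ⊆ {A, B, C, D, E, F, G, H}, the intersection is a superkey of Schema1; the decomposition is lossless.

Yes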